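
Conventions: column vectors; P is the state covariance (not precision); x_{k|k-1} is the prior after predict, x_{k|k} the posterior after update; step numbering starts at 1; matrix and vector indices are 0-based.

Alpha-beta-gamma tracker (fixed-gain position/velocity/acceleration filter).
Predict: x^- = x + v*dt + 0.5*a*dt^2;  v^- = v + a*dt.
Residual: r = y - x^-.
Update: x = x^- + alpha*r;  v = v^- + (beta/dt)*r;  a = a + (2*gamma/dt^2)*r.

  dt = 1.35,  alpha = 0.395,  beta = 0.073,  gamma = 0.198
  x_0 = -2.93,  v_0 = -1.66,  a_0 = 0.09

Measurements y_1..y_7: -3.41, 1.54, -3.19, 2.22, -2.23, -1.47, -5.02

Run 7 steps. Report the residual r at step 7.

step 1: x_pred=-5.0890  r=1.6790  x^+=-4.4258  v^+=-1.4477  a^+=0.4548
step 2: x_pred=-5.9657  r=7.5057  x^+=-3.0010  v^+=-0.4278  a^+=2.0857
step 3: x_pred=-1.6780  r=-1.5120  x^+=-2.2752  v^+=2.3061  a^+=1.7572
step 4: x_pred=2.4392  r=-0.2192  x^+=2.3526  v^+=4.6664  a^+=1.7095
step 5: x_pred=10.2101  r=-12.4401  x^+=5.2962  v^+=6.3016  a^+=-0.9935
step 6: x_pred=12.8980  r=-14.3680  x^+=7.2227  v^+=4.1834  a^+=-4.1154
step 7: x_pred=9.1201  r=-14.1401  x^+=3.5347  v^+=-2.1370  a^+=-7.1878

resid = -14.1401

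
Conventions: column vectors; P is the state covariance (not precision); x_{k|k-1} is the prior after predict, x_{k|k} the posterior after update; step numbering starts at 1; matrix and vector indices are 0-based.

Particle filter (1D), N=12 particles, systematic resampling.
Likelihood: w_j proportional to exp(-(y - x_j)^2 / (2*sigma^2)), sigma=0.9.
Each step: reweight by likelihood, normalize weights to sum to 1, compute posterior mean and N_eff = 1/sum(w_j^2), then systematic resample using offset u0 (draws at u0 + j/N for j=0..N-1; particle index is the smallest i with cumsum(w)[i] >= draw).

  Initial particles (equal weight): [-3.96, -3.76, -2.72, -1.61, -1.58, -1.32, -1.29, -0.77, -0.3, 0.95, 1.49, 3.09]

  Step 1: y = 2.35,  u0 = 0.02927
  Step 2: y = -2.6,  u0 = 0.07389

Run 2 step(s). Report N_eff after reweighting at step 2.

N_eff = 2.8170

step 1: w=[0.0000, 0.0000, 0.0000, 0.0000, 0.0000, 0.0001, 0.0002, 0.0015, 0.0079, 0.1795, 0.3814, 0.4293]  mean=2.0614  Neff=2.7619  idx=[9, 9, 10, 10, 10, 10, 10, 11, 11, 11, 11, 11]
step 2: w=[0.4181, 0.4181, 0.0328, 0.0328, 0.0328, 0.0328, 0.0328, 0.0000, 0.0000, 0.0000, 0.0000, 0.0000]  mean=1.0385  Neff=2.8170  idx=[0, 0, 0, 0, 0, 1, 1, 1, 1, 1, 4, 6]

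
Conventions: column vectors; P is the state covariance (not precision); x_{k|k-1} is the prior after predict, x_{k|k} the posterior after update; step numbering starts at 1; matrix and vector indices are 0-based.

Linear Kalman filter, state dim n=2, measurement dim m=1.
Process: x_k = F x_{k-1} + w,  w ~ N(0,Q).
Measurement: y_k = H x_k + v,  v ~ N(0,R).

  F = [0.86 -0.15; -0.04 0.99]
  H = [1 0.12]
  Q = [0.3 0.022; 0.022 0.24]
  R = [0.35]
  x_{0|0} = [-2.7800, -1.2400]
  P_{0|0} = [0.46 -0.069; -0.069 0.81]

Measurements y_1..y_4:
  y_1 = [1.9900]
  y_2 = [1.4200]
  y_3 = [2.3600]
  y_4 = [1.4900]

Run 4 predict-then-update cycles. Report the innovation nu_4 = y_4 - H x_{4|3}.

innov = [-0.3152]

step 1: x^-=[-2.2048, -1.1164]  P^-=[0.6762 -0.1733; -0.1733 1.0401]  S=[0.9996]  K=[0.6557; -0.0485]  nu=[4.3288]  x^+=[0.6335, -1.3262]  P^+=[0.2465 -0.1415; -0.1415 1.0377]
step 2: x^-=[0.7438, -1.3383]  P^-=[0.5421 -0.2619; -0.2619 1.2687]  S=[0.8476]  K=[0.6026; -0.1294]  nu=[0.8368]  x^+=[1.2480, -1.4466]  P^+=[0.2344 -0.1958; -0.1958 1.2545]
step 3: x^-=[1.2903, -1.4821]  P^-=[0.5521 -0.3403; -0.3403 1.4854]  S=[0.8418]  K=[0.6073; -0.1924]  nu=[1.2476]  x^+=[2.0480, -1.7221]  P^+=[0.2416 -0.2419; -0.2419 1.4542]
step 4: x^-=[2.0196, -1.7868]  P^-=[0.5738 -0.4096; -0.4096 1.6848]  S=[0.8498]  K=[0.6174; -0.2441]  nu=[-0.3152]  x^+=[1.8250, -1.7099]  P^+=[0.2499 -0.2816; -0.2816 1.6342]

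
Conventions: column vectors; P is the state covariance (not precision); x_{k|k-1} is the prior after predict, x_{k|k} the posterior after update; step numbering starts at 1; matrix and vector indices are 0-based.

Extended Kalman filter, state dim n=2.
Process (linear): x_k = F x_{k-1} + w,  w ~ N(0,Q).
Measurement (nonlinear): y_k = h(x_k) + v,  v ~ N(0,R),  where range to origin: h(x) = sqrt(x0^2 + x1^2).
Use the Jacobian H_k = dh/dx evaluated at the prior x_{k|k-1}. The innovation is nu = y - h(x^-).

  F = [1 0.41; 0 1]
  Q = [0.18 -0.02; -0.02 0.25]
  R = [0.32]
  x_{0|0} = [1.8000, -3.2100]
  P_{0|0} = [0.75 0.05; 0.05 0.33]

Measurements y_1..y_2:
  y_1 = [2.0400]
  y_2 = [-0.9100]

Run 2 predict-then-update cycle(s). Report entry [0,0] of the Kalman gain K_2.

K[0,0] = -0.5443

step 1: x^-=[0.4839, -3.2100]  P^-=[1.0265 0.1653; 0.1653 0.5800]  H_jac=[0.1491 -0.9888]  S=[0.8612]  K=[-0.0121; -0.6373]  nu=[-1.2063]  x^+=[0.4985, -2.4412]  P^+=[1.0263 0.1586; 0.1586 0.2302]
step 2: x^-=[-0.5024, -2.4412]  P^-=[1.3751 0.2330; 0.2330 0.4802]  H_jac=[-0.2016 -0.9795]  S=[0.9285]  K=[-0.5443; -0.5571]  nu=[-3.4023]  x^+=[1.3495, -0.5458]  P^+=[1.1000 -0.0485; -0.0485 0.1920]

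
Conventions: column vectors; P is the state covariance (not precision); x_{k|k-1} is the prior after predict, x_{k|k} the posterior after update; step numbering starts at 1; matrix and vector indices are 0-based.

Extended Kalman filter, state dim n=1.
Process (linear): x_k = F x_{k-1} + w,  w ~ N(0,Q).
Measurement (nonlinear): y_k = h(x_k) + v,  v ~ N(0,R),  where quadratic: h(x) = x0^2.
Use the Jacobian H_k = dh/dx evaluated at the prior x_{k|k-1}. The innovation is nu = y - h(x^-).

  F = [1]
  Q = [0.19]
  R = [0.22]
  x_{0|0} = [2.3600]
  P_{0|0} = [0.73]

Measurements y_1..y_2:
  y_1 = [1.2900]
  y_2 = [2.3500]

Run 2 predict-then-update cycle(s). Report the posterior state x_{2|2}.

x_post = [1.5265]

step 1: x^-=[2.3600]  P^-=[0.9200]  H_jac=[4.7200]  S=[20.7161]  K=[0.2096]  nu=[-4.2796]  x^+=[1.4629]  P^+=[0.0098]
step 2: x^-=[1.4629]  P^-=[0.1998]  H_jac=[2.9259]  S=[1.9302]  K=[0.3028]  nu=[0.2098]  x^+=[1.5265]  P^+=[0.0228]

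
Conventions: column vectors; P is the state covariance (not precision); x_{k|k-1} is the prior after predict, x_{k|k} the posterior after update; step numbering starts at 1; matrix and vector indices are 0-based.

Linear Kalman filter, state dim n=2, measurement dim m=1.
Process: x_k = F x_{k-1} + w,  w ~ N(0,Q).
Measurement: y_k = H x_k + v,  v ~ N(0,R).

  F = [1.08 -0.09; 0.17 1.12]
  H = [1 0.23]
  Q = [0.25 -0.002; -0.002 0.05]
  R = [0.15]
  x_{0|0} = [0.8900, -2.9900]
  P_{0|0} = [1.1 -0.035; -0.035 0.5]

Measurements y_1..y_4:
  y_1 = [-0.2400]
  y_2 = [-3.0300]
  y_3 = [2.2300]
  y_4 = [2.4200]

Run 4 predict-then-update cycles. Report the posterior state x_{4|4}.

x_post = [3.3386, -5.0032]

step 1: x^-=[1.2303, -3.1975]  P^-=[1.5439 0.1078; 0.1078 0.6957]  S=[1.7803]  K=[0.8811; 0.1504]  nu=[-0.7349]  x^+=[0.5828, -3.3080]  P^+=[0.1617 -0.1282; -0.1282 0.6554]
step 2: x^-=[0.9271, -3.6059]  P^-=[0.4688 -0.1915; -0.1915 0.8280]  S=[0.5745]  K=[0.7393; -0.0018]  nu=[-3.1277]  x^+=[-1.3853, -3.6003]  P^+=[0.1548 -0.1907; -0.1907 0.8280]
step 3: x^-=[-1.1721, -4.2678]  P^-=[0.4743 -0.2848; -0.2848 1.0205]  S=[0.5473]  K=[0.7470; -0.0915]  nu=[4.3837]  x^+=[2.1024, -4.6691]  P^+=[0.1689 -0.2474; -0.2474 1.0159]
step 4: x^-=[2.6908, -4.8720]  P^-=[0.5034 -0.3688; -0.3688 1.2350]  S=[0.5490]  K=[0.7623; -0.1544]  nu=[0.8498]  x^+=[3.3386, -5.0032]  P^+=[0.1843 -0.3042; -0.3042 1.2219]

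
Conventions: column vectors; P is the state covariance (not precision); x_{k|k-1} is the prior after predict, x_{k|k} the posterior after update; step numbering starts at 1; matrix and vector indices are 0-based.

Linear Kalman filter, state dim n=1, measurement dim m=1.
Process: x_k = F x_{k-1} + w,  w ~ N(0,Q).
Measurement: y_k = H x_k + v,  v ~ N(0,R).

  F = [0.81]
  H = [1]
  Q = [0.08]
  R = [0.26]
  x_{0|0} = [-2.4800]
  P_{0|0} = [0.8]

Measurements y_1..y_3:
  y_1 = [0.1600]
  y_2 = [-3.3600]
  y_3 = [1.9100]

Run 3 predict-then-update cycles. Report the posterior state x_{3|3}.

step 1: x^-=[-2.0088]  P^-=[0.6049]  S=[0.8649]  K=[0.6994]  nu=[2.1688]  x^+=[-0.4920]  P^+=[0.1818]
step 2: x^-=[-0.3985]  P^-=[0.1993]  S=[0.4593]  K=[0.4339]  nu=[-2.9615]  x^+=[-1.6836]  P^+=[0.1128]
step 3: x^-=[-1.3637]  P^-=[0.1540]  S=[0.4140]  K=[0.3720]  nu=[3.2737]  x^+=[-0.1458]  P^+=[0.0967]

x_post = [-0.1458]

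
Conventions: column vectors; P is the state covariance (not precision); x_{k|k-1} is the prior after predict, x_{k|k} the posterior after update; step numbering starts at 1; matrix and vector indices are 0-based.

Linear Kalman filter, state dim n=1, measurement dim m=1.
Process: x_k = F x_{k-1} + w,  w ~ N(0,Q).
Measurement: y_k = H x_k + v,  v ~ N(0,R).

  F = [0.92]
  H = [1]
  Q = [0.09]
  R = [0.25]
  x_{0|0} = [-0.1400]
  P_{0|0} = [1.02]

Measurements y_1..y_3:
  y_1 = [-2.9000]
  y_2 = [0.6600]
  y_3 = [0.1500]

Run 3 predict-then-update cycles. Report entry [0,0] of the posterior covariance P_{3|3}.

step 1: x^-=[-0.1288]  P^-=[0.9533]  S=[1.2033]  K=[0.7922]  nu=[-2.7712]  x^+=[-2.3243]  P^+=[0.1981]
step 2: x^-=[-2.1383]  P^-=[0.2576]  S=[0.5076]  K=[0.5075]  nu=[2.7983]  x^+=[-0.7181]  P^+=[0.1269]
step 3: x^-=[-0.6607]  P^-=[0.1974]  S=[0.4474]  K=[0.4412]  nu=[0.8107]  x^+=[-0.3030]  P^+=[0.1103]

P_post[0,0] = 0.1103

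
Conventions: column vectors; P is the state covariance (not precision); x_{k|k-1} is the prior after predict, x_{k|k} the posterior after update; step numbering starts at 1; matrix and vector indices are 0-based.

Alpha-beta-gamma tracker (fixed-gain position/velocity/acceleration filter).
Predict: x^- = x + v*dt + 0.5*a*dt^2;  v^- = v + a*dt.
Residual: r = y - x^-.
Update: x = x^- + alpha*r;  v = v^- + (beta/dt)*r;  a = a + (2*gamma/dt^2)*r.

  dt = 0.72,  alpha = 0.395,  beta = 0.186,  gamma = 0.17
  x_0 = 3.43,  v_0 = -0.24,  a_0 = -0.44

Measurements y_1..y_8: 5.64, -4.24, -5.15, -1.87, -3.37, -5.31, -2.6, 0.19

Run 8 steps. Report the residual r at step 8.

resid = -0.1350

step 1: x_pred=3.1432  r=2.4968  x^+=4.1294  v^+=0.0882  a^+=1.1976
step 2: x_pred=4.5033  r=-8.7433  x^+=1.0497  v^+=-1.3082  a^+=-4.5369
step 3: x_pred=-1.0681  r=-4.0819  x^+=-2.6805  v^+=-5.6292  a^+=-7.2140
step 4: x_pred=-8.6034  r=6.7334  x^+=-5.9437  v^+=-9.0838  a^+=-2.7978
step 5: x_pred=-13.2093  r=9.8393  x^+=-9.3227  v^+=-8.5565  a^+=3.6554
step 6: x_pred=-14.5359  r=9.2259  x^+=-10.8917  v^+=-3.5412  a^+=9.7064
step 7: x_pred=-10.9255  r=8.3255  x^+=-7.6369  v^+=5.5981  a^+=15.1667
step 8: x_pred=0.3250  r=-0.1350  x^+=0.2716  v^+=16.4833  a^+=15.0782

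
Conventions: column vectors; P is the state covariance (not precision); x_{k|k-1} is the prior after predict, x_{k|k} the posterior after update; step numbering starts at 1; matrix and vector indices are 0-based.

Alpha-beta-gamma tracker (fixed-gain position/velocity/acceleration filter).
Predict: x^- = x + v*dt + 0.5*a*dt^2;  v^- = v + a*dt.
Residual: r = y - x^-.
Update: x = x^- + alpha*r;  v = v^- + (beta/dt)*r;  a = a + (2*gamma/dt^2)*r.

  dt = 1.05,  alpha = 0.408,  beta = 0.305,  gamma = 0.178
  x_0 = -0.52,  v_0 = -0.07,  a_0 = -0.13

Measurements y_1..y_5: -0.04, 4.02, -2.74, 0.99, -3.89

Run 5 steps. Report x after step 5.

x_post = -0.8381

step 1: x_pred=-0.6652  r=0.6252  x^+=-0.4101  v^+=-0.0249  a^+=0.0719
step 2: x_pred=-0.3966  r=4.4166  x^+=1.4054  v^+=1.3335  a^+=1.4980
step 3: x_pred=3.6313  r=-6.3713  x^+=1.0318  v^+=1.0557  a^+=-0.5593
step 4: x_pred=1.8320  r=-0.8420  x^+=1.4884  v^+=0.2239  a^+=-0.8312
step 5: x_pred=1.2653  r=-5.1553  x^+=-0.8381  v^+=-2.1464  a^+=-2.4958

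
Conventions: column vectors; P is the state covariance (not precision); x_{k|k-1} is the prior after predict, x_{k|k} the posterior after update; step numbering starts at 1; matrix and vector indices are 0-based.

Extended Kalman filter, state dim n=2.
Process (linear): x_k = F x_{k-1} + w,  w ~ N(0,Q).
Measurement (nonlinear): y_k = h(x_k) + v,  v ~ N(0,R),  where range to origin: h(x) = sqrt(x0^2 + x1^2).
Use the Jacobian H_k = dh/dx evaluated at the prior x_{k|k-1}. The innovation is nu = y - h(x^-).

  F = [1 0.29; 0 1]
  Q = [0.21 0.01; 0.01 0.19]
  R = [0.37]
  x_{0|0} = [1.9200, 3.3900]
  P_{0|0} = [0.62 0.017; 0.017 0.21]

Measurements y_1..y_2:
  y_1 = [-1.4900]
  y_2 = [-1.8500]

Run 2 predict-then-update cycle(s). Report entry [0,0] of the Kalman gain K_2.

K[0,0] = -0.1786

step 1: x^-=[2.9031, 3.3900]  P^-=[0.8575 0.0879; 0.0879 0.4000]  H_jac=[0.6505 0.7595]  S=[1.0504]  K=[0.5946; 0.3437]  nu=[-5.9532]  x^+=[-0.6364, 1.3441]  P^+=[0.4862 -0.1267; -0.1267 0.2759]
step 2: x^-=[-0.2466, 1.3441]  P^-=[0.6459 -0.0367; -0.0367 0.4659]  H_jac=[-0.1805 0.9836]  S=[0.8548]  K=[-0.1786; 0.5439]  nu=[-3.2165]  x^+=[0.3279, -0.4053]  P^+=[0.6186 0.0463; 0.0463 0.2131]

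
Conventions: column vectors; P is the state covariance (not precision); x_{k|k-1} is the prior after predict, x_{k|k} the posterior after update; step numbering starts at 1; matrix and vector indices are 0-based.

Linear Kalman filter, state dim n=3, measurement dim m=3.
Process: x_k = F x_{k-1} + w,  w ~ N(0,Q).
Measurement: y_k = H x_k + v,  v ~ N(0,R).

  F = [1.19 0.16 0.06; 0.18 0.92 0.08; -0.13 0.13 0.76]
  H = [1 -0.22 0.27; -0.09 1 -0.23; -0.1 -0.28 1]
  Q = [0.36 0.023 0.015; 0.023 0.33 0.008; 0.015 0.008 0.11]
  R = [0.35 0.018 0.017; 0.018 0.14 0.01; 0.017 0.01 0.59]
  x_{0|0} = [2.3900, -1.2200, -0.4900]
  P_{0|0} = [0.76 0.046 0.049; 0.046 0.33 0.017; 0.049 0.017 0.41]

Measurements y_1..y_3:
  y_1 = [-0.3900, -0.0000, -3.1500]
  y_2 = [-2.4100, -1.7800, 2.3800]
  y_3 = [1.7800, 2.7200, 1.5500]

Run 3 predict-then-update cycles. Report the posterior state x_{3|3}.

x_post = [0.5103, 1.6092, 0.3559]

step 1: x^-=[2.6195, -0.7314, -0.8417]  P^-=[1.4710 0.2944 -0.0247; 0.2944 0.6557 0.0684; -0.0247 0.0684 0.3574]  S=[1.7278 0.0476 -0.1135; 0.0476 0.7410 -0.1901; -0.1135 -0.1901 0.9966]  K=[0.7971 0.1397 -0.1377; 0.0762 0.8285 0.0216; 0.0546 0.0738 0.3621]  nu=[-2.9431, 0.7736, -2.2511]  x^+=[0.6915, -0.3633, -1.7604]  P^+=[0.2969 0.0543 -0.0214; 0.0543 0.1377 0.0663; -0.0214 0.0663 0.2318]
step 2: x^-=[0.6591, -0.3506, -1.4750]  P^-=[0.8037 0.1713 -0.0208; 0.1713 0.4848 0.0707; -0.0208 0.0707 0.2667]  S=[1.1016 0.0251 -0.0469; 0.0251 0.5812 -0.1160; -0.0469 -0.1160 0.8769]  K=[0.6824 0.1257 -0.1170; 0.0588 0.7796 0.0126; 0.0432 0.0767 0.2964]  nu=[-2.7480, -1.7093, 3.8228]  x^+=[-1.8783, -1.7966, -0.5918]  P^+=[0.2543 0.0476 -0.0174; 0.0476 0.1277 0.0567; -0.0174 0.0567 0.1905]
step 3: x^-=[-2.5581, -2.0383, -0.4391]  P^-=[0.7408 0.1527 -0.0149; 0.1527 0.4711 0.0624; -0.0149 0.0624 0.2395]  S=[1.0484 0.0123 -0.0357; 0.0123 0.5730 -0.1144; -0.0357 -0.1144 0.8505]  K=[0.6655 0.1197 -0.1109; 0.0540 0.7733 0.0065; 0.0429 0.0688 0.2739]  nu=[4.0083, 4.4271, 1.1626]  x^+=[0.5103, 1.6092, 0.3559]  P^+=[0.2475 0.0464 -0.0151; 0.0464 0.1255 0.0523; -0.0151 0.0523 0.1762]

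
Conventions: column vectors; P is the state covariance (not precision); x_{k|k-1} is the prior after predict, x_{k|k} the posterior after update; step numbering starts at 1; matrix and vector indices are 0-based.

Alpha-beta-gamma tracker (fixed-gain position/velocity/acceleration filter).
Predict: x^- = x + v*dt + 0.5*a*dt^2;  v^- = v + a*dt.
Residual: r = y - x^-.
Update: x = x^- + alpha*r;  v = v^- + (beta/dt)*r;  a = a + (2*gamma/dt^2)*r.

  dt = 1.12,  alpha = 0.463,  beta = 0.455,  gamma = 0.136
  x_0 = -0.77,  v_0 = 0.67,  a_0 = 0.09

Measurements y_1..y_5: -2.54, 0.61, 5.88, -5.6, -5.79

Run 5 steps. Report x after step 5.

step 1: x_pred=0.0368  r=-2.5768  x^+=-1.1562  v^+=-0.2760  a^+=-0.4688
step 2: x_pred=-1.7594  r=2.3694  x^+=-0.6624  v^+=0.1615  a^+=0.0450
step 3: x_pred=-0.4532  r=6.3332  x^+=2.4791  v^+=2.7848  a^+=1.4183
step 4: x_pred=6.4876  r=-12.0876  x^+=0.8910  v^+=-0.5373  a^+=-1.2027
step 5: x_pred=-0.4651  r=-5.3249  x^+=-2.9305  v^+=-4.0476  a^+=-2.3574

x_post = -2.9305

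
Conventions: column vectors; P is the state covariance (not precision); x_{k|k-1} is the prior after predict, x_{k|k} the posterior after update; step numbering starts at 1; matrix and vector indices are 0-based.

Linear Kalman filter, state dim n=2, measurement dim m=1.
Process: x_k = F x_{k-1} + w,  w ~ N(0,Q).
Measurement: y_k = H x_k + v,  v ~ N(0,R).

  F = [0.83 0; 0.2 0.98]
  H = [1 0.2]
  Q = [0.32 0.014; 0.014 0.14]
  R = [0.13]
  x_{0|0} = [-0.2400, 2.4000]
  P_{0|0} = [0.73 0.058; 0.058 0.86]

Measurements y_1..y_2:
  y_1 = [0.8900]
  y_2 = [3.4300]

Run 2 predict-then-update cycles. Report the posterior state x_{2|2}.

x_post = [2.1759, 3.1179]

step 1: x^-=[-0.1992, 2.3040]  P^-=[0.8229 0.1824; 0.1824 1.0179]  S=[1.0666]  K=[0.8057; 0.3619]  nu=[0.6284]  x^+=[0.3071, 2.5314]  P^+=[0.1305 -0.1286; -0.1286 0.8782]
step 2: x^-=[0.2549, 2.5422]  P^-=[0.4099 -0.0690; -0.0690 0.9383]  S=[0.5498]  K=[0.7204; 0.2159]  nu=[2.6666]  x^+=[2.1759, 3.1179]  P^+=[0.1245 -0.1545; -0.1545 0.9126]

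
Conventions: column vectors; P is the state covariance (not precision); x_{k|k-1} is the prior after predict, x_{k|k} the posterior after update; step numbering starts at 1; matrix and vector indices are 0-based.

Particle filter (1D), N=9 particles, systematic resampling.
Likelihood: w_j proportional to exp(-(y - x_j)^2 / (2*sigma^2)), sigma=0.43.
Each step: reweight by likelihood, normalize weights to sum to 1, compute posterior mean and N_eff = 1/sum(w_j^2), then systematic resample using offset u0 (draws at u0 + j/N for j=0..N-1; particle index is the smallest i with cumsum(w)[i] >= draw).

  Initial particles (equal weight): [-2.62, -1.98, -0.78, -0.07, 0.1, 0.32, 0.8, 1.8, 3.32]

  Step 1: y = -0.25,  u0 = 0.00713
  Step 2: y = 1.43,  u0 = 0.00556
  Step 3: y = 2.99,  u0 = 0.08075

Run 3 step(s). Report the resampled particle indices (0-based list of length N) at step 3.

step 1: w=[0.0000, 0.0001, 0.1822, 0.3567, 0.2796, 0.1617, 0.0197, 0.0000, 0.0000]  mean=-0.0718  Neff=3.7721  idx=[2, 2, 3, 3, 3, 4, 4, 4, 5]
step 2: w=[0.0000, 0.0000, 0.0337, 0.0337, 0.0337, 0.1237, 0.1237, 0.1237, 0.5280]  mean=0.1989  Neff=3.0484  idx=[2, 5, 6, 6, 7, 8, 8, 8, 8]
step 3: w=[0.0006, 0.0088, 0.0088, 0.0088, 0.0088, 0.2410, 0.2410, 0.2410, 0.2410]  mean=0.3120  Neff=4.2973  idx=[5, 5, 6, 6, 7, 7, 7, 8, 8]

resampled_idx = [5, 5, 6, 6, 7, 7, 7, 8, 8]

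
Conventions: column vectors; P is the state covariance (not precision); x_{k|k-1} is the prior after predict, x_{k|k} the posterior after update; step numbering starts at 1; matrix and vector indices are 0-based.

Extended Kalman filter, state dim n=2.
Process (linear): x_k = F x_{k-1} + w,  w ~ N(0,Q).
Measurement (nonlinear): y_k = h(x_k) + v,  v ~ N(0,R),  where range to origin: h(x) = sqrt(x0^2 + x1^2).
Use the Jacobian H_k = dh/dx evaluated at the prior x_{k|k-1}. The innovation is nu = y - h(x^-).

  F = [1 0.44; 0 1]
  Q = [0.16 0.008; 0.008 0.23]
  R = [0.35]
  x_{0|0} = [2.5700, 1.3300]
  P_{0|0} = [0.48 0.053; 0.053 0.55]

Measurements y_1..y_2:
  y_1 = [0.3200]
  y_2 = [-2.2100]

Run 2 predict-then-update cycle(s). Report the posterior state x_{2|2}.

step 1: x^-=[3.1552, 1.3300]  P^-=[0.7931 0.3030; 0.3030 0.7800]  H_jac=[0.9215 0.3884]  S=[1.3580]  K=[0.6248; 0.4287]  nu=[-3.1041]  x^+=[1.2157, -0.0007]  P^+=[0.2629 -0.0608; -0.0608 0.5304]
step 2: x^-=[1.2154, -0.0007]  P^-=[0.4722 0.1806; 0.1806 0.7604]  H_jac=[1.0000 -0.0006]  S=[0.8220]  K=[0.5743; 0.2192]  nu=[-3.4254]  x^+=[-0.7518, -0.7516]  P^+=[0.2011 0.0771; 0.0771 0.7209]

x_post = [-0.7518, -0.7516]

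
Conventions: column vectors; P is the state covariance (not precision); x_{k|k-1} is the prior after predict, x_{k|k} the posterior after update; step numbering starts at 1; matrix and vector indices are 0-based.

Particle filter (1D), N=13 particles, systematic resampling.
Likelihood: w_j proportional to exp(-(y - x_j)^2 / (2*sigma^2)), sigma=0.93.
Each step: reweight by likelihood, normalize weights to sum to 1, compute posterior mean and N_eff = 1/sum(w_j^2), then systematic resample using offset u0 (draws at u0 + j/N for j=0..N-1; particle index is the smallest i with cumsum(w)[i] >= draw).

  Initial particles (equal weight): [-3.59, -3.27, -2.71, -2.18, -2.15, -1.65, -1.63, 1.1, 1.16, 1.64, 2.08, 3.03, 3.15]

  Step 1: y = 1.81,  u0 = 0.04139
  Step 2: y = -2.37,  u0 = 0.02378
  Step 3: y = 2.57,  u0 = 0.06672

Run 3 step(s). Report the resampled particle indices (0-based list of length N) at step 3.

step 1: w=[0.0000, 0.0000, 0.0000, 0.0000, 0.0000, 0.0002, 0.0003, 0.1757, 0.1842, 0.2313, 0.2255, 0.0995, 0.0833]  mean=1.8181  Neff=5.3770  idx=[7, 7, 8, 8, 8, 9, 9, 9, 10, 10, 10, 11, 12]
step 2: w=[0.2138, 0.2138, 0.1677, 0.1677, 0.1677, 0.0207, 0.0207, 0.0207, 0.0024, 0.0024, 0.0024, 0.0000, 0.0000]  mean=1.1708  Neff=5.6470  idx=[0, 0, 0, 1, 1, 1, 2, 2, 3, 3, 4, 4, 5]
step 3: w=[0.0678, 0.0678, 0.0678, 0.0678, 0.0678, 0.0678, 0.0749, 0.0749, 0.0749, 0.0749, 0.0749, 0.0749, 0.1435]  mean=1.2044  Neff=12.2144  idx=[0, 2, 3, 4, 5, 6, 7, 8, 9, 10, 11, 12, 12]

resampled_idx = [0, 2, 3, 4, 5, 6, 7, 8, 9, 10, 11, 12, 12]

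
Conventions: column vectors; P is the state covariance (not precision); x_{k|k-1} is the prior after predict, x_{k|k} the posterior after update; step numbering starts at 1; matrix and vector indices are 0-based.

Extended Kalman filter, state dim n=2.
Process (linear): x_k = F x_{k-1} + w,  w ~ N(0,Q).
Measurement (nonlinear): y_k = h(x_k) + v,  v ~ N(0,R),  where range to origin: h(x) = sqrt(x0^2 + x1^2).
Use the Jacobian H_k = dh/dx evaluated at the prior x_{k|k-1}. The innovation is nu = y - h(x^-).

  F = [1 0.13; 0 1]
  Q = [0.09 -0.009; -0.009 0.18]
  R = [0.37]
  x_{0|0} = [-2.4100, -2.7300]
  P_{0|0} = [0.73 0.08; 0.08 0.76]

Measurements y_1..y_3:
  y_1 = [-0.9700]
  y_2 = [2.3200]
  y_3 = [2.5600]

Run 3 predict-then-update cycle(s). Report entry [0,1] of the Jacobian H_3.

H_jac[0,1] = -0.0999

step 1: x^-=[-2.7649, -2.7300]  P^-=[0.8536 0.1698; 0.1698 0.9400]  H_jac=[-0.7116 -0.7026]  S=[1.4361]  K=[-0.5061; -0.5440]  nu=[-4.8556]  x^+=[-0.3077, -0.0884]  P^+=[0.4859 -0.2256; -0.2256 0.5150]
step 2: x^-=[-0.3192, -0.0884]  P^-=[0.5259 -0.1676; -0.1676 0.6950]  H_jac=[-0.9637 -0.2669]  S=[0.8217]  K=[-0.5624; -0.0291]  nu=[1.9888]  x^+=[-1.4376, -0.1463]  P^+=[0.2661 -0.1811; -0.1811 0.6943]
step 3: x^-=[-1.4566, -0.1463]  P^-=[0.3207 -0.0998; -0.0998 0.8743]  H_jac=[-0.9950 -0.0999]  S=[0.6764]  K=[-0.4570; 0.0177]  nu=[1.0961]  x^+=[-1.9575, -0.1269]  P^+=[0.1794 -0.0944; -0.0944 0.8740]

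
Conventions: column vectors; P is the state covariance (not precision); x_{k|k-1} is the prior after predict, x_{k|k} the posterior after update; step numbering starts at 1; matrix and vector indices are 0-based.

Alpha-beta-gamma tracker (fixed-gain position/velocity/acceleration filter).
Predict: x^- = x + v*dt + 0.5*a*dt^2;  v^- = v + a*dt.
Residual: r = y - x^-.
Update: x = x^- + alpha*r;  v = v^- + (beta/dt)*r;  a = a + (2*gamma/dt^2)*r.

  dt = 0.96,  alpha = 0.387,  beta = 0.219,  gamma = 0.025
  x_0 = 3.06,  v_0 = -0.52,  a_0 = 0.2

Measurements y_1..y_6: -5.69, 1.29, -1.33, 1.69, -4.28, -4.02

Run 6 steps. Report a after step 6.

a_post = 0.0917

step 1: x_pred=2.6530  r=-8.3430  x^+=-0.5758  v^+=-2.2312  a^+=-0.2526
step 2: x_pred=-2.8342  r=4.1242  x^+=-1.2381  v^+=-1.5329  a^+=-0.0289
step 3: x_pred=-2.7230  r=1.3930  x^+=-2.1839  v^+=-1.2429  a^+=0.0467
step 4: x_pred=-3.3556  r=5.0456  x^+=-1.4029  v^+=-0.0470  a^+=0.3204
step 5: x_pred=-1.3004  r=-2.9796  x^+=-2.4535  v^+=-0.4191  a^+=0.1588
step 6: x_pred=-2.7827  r=-1.2373  x^+=-3.2615  v^+=-0.5489  a^+=0.0917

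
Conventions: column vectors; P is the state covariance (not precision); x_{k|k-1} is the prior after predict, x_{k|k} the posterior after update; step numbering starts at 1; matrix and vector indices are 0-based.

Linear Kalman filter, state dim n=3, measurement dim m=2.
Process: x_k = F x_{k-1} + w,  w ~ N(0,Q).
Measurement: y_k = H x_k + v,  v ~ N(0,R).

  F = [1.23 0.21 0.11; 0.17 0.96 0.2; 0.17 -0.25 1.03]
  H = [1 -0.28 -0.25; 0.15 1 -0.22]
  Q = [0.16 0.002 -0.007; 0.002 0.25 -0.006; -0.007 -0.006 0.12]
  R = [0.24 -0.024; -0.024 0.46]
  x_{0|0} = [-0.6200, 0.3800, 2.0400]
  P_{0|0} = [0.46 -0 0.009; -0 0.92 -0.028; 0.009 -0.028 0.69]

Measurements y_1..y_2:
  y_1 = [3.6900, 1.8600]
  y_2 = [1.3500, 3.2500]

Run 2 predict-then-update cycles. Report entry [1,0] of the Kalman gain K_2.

step 1: x^-=[-0.4584, 0.6674, 1.9008]  P^-=[0.9060 0.2971 0.1253; 0.2971 1.1286 -0.0958; 0.1253 -0.0958 0.9404]  S=[1.0508 0.1180; 0.1180 1.7775]  K=[0.7331 0.1794; -0.0712 0.6766; -0.0615 -0.1556]  nu=[4.8105, 1.6795]  x^+=[3.3693, 1.4613, 1.3438]  P^+=[0.2531 0.0791 0.2371; 0.0791 0.3210 0.0904; 0.2371 0.0904 0.8911]
step 2: x^-=[4.5990, 2.2444, 1.5916]  P^-=[0.6770 0.3116 0.4304; 0.3116 0.6654 0.2518; 0.4304 0.2518 1.1225]  S=[0.6849 0.0932; 0.0932 1.1492]  K=[0.6737 0.2225; 0.0134 0.5704; 0.1086 0.0516]  nu=[-2.2226, 0.6659]  x^+=[3.2497, 2.5945, 1.3845]  P^+=[0.2813 0.1235 0.3615; 0.1235 0.2900 0.2112; 0.3615 0.2112 1.1103]

K[1,0] = 0.0134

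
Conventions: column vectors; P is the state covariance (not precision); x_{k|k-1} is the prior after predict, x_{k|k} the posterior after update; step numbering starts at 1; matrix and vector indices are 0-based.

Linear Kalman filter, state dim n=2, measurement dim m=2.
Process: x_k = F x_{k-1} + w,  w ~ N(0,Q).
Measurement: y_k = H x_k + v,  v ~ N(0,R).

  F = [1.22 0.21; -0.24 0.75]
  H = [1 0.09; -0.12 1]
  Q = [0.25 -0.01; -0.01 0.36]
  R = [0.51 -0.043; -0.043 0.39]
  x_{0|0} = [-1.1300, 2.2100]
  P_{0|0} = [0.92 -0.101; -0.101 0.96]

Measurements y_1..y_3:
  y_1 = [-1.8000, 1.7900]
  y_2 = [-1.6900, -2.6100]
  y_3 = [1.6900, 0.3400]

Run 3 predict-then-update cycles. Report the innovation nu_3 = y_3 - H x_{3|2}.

step 1: x^-=[-0.9145, 1.9287]  P^-=[1.6099 -0.2155; -0.2155 0.9894]  S=[2.0891 -0.3603; -0.3603 1.4543]  K=[0.7447 -0.0965; 0.0625 0.7136]  nu=[-1.0591, -0.2484]  x^+=[-1.6792, 1.6852]  P^+=[0.3860 -0.0233; -0.0233 0.2728]
step 2: x^-=[-1.6947, 1.6669]  P^-=[0.8247 -0.1002; -0.1002 0.5441]  S=[1.3210 -0.1922; -0.1922 0.9700]  K=[0.6050 -0.0855; 0.0459 0.5824]  nu=[-0.1453, -4.4803]  x^+=[-1.3995, -0.9491]  P^+=[0.3142 -0.0217; -0.0217 0.2226]
step 3: x^-=[-1.9067, -0.3759]  P^-=[0.7163 -0.0857; -0.0857 0.5111]  S=[1.2150 -0.1677; -0.1677 0.9320]  K=[0.5720 -0.0812; 0.0457 0.5677]  nu=[3.6305, 0.4871]  x^+=[0.1304, 0.0665]  P^+=[0.2971 -0.0206; -0.0206 0.2169]

innov = [3.6305, 0.4871]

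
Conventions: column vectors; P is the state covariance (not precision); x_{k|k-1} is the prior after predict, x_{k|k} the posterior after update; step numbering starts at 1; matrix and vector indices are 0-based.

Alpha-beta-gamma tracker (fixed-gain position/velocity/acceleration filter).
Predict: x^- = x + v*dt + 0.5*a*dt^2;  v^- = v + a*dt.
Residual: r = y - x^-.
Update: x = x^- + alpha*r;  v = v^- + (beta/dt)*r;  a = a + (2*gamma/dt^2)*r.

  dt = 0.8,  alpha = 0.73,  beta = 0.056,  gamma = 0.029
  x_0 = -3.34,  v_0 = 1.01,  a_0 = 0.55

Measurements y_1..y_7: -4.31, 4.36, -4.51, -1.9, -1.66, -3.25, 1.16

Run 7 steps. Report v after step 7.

v_post = 1.5455

step 1: x_pred=-2.3560  r=-1.9540  x^+=-3.7824  v^+=1.3132  a^+=0.3729
step 2: x_pred=-2.6125  r=6.9725  x^+=2.4774  v^+=2.0996  a^+=1.0048
step 3: x_pred=4.4787  r=-8.9887  x^+=-2.0831  v^+=2.2743  a^+=0.1902
step 4: x_pred=-0.2028  r=-1.6972  x^+=-1.4418  v^+=2.3076  a^+=0.0364
step 5: x_pred=0.4160  r=-2.0760  x^+=-1.0995  v^+=2.1914  a^+=-0.1517
step 6: x_pred=0.6051  r=-3.8551  x^+=-2.2091  v^+=1.8002  a^+=-0.5011
step 7: x_pred=-0.9293  r=2.0893  x^+=0.5959  v^+=1.5455  a^+=-0.3118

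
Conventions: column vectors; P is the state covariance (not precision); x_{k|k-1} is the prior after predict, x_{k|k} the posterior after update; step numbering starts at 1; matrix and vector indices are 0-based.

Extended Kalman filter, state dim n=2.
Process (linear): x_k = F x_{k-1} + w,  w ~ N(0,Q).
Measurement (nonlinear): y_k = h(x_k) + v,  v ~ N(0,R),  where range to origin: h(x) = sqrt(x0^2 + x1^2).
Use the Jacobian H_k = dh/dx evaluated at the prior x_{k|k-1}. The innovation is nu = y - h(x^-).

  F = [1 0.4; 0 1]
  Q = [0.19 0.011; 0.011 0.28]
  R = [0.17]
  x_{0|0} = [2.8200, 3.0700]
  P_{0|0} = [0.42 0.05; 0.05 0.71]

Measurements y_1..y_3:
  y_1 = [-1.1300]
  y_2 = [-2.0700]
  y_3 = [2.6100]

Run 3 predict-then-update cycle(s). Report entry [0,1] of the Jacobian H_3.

H_jac[0,1] = 0.9229

step 1: x^-=[4.0480, 3.0700]  P^-=[0.7636 0.3450; 0.3450 0.9900]  H_jac=[0.7968 0.6043]  S=[1.3485]  K=[0.6058; 0.6475]  nu=[-6.2105]  x^+=[0.2858, -0.9512]  P^+=[0.2687 -0.1839; -0.1839 0.4247]
step 2: x^-=[-0.0947, -0.9512]  P^-=[0.3795 -0.0031; -0.0031 0.7047]  H_jac=[-0.0991 -0.9951]  S=[0.8709]  K=[-0.0397; -0.8048]  nu=[-3.0259]  x^+=[0.0254, 1.4841]  P^+=[0.3782 -0.0309; -0.0309 0.1406]
step 3: x^-=[0.6190, 1.4841]  P^-=[0.5660 0.0364; 0.0364 0.4206]  H_jac=[0.3850 0.9229]  S=[0.6380]  K=[0.3941; 0.6304]  nu=[1.0020]  x^+=[1.0139, 2.1157]  P^+=[0.4669 -0.1221; -0.1221 0.1671]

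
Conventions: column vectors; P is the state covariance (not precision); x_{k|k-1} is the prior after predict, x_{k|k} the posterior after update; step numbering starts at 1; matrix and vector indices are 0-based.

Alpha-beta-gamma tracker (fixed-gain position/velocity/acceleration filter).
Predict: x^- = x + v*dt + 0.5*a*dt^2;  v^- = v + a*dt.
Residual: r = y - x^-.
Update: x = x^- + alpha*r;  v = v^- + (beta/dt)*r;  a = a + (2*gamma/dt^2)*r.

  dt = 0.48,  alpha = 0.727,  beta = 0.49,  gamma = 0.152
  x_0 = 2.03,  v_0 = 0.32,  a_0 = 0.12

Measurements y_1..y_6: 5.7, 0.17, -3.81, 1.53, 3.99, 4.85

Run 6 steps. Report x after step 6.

x_post = 4.8685

step 1: x_pred=2.1974  r=3.5026  x^+=4.7438  v^+=3.9531  a^+=4.7415
step 2: x_pred=7.1875  r=-7.0175  x^+=2.0858  v^+=-0.9347  a^+=-4.5178
step 3: x_pred=1.1167  r=-4.9267  x^+=-2.4650  v^+=-8.1325  a^+=-11.0183
step 4: x_pred=-7.6379  r=9.1679  x^+=-0.9728  v^+=-4.0624  a^+=1.0783
step 5: x_pred=-2.7986  r=6.7886  x^+=2.1367  v^+=3.3852  a^+=10.0354
step 6: x_pred=4.9177  r=-0.0677  x^+=4.8685  v^+=8.1331  a^+=9.9461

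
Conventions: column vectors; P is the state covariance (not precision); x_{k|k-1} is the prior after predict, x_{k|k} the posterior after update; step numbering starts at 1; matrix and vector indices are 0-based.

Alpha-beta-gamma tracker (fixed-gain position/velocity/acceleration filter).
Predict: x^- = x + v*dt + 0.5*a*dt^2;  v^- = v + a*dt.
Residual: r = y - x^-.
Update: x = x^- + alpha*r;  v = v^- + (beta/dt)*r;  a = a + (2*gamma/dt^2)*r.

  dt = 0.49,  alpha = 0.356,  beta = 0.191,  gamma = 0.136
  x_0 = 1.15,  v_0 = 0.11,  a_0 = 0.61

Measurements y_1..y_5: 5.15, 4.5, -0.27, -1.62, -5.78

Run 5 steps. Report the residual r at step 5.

step 1: x_pred=1.2771  r=3.8729  x^+=2.6559  v^+=1.9185  a^+=4.9974
step 2: x_pred=4.1959  r=0.3041  x^+=4.3042  v^+=4.4858  a^+=5.3419
step 3: x_pred=7.1435  r=-7.4135  x^+=4.5043  v^+=4.2136  a^+=-3.0565
step 4: x_pred=6.2020  r=-7.8220  x^+=3.4174  v^+=-0.3331  a^+=-11.9178
step 5: x_pred=1.8234  r=-7.6034  x^+=-0.8834  v^+=-9.1366  a^+=-20.5314

resid = -7.6034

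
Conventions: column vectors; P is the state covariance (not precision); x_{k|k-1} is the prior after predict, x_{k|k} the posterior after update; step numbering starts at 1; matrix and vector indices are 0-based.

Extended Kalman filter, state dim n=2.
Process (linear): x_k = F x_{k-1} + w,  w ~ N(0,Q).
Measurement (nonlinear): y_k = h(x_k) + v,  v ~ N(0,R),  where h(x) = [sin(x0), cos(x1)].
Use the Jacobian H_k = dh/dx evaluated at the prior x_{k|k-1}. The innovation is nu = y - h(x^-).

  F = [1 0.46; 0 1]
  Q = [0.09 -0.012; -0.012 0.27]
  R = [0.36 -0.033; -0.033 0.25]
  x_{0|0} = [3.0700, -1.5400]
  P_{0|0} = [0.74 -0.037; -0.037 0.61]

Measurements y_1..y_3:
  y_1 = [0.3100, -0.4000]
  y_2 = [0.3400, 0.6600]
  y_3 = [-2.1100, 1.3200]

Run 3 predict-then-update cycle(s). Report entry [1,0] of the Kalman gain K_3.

step 1: x^-=[2.3616, -1.5400]  P^-=[0.9250 0.2316; 0.2316 0.8800]  H_jac=[-0.7109 0.0000; 0.0000 0.9995]  S=[0.8275 -0.1976; -0.1976 1.1292]  K=[-0.7783 0.0688; -0.0136 0.7766]  nu=[-0.3933, -0.4308]  x^+=[2.6380, -1.8692]  P^+=[0.3973 0.0429; 0.0429 0.1947]
step 2: x^-=[1.7782, -1.8692]  P^-=[0.5680 0.1205; 0.1205 0.4647]  H_jac=[-0.2059 0.0000; 0.0000 0.9558]  S=[0.3841 -0.0567; -0.0567 0.6745]  K=[-0.2828 0.1469; 0.0331 0.6612]  nu=[-0.6386, 0.9540]  x^+=[2.0989, -1.2595]  P^+=[0.5180 0.0482; 0.0482 0.1718]
step 3: x^-=[1.5196, -1.2595]  P^-=[0.6887 0.1152; 0.1152 0.4418]  H_jac=[0.0512 0.0000; 0.0000 0.9519]  S=[0.3618 -0.0274; -0.0274 0.6504]  K=[0.1106 0.1733; 0.0655 0.6494]  nu=[-3.1087, 1.0137]  x^+=[1.3515, -0.8047]  P^+=[0.6658 0.0417; 0.0417 0.1683]

K[1,0] = 0.0655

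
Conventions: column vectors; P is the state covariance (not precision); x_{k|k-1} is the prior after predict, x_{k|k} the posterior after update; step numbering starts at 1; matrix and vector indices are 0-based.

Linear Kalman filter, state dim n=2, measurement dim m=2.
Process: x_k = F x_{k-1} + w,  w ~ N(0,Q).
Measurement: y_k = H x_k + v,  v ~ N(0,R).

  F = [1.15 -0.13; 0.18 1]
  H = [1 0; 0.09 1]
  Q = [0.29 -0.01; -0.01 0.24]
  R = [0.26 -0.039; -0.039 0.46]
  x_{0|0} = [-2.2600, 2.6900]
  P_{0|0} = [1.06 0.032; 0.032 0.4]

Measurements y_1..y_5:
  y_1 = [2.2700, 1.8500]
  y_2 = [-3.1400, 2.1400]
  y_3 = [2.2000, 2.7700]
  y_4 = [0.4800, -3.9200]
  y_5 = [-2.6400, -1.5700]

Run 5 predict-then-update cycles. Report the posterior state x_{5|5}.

step 1: x^-=[-2.9487, 2.2832]  P^-=[1.6890 0.1935; 0.1935 0.6859]  S=[1.9490 0.3065; 0.3065 1.1944]  K=[0.8556 0.0697; 0.0070 0.5870]  nu=[5.2187, -0.1678]  x^+=[1.5049, 2.2210]  P^+=[0.2197 -0.0211; -0.0211 0.2717]
step 2: x^-=[1.4420, 2.4919]  P^-=[0.5915 -0.0236; -0.0236 0.5112]  S=[0.8515 -0.0093; -0.0093 0.9717]  K=[0.6951 0.0372; -0.0219 0.5237]  nu=[-4.5820, -0.4816]  x^+=[-1.7607, 2.3402]  P^+=[0.1793 -0.0261; -0.0261 0.2441]
step 3: x^-=[-2.3291, 2.0233]  P^-=[0.5390 -0.0341; -0.0341 0.4805]  S=[0.7990 -0.0245; -0.0245 0.9387]  K=[0.6756 0.0331; -0.0270 0.5079]  nu=[4.5291, 0.9563]  x^+=[0.7625, 2.3866]  P^+=[0.1744 -0.0268; -0.0268 0.2371]
step 4: x^-=[0.5666, 2.5238]  P^-=[0.5326 -0.0350; -0.0350 0.4731]  S=[0.7926 -0.0260; -0.0260 0.9311]  K=[0.6731 0.0327; -0.0276 0.5039]  nu=[-0.0866, -6.4948]  x^+=[0.2956, -0.7468]  P^+=[0.1737 -0.0268; -0.0268 0.2353]
step 5: x^-=[0.4370, -0.6936]  P^-=[0.5317 -0.0348; -0.0348 0.4713]  S=[0.7917 -0.0260; -0.0260 0.9293]  K=[0.6727 0.0328; -0.0275 0.5030]  nu=[-3.0770, -0.9158]  x^+=[-1.6629, -1.0696]  P^+=[0.1736 -0.0268; -0.0268 0.2349]

x_post = [-1.6629, -1.0696]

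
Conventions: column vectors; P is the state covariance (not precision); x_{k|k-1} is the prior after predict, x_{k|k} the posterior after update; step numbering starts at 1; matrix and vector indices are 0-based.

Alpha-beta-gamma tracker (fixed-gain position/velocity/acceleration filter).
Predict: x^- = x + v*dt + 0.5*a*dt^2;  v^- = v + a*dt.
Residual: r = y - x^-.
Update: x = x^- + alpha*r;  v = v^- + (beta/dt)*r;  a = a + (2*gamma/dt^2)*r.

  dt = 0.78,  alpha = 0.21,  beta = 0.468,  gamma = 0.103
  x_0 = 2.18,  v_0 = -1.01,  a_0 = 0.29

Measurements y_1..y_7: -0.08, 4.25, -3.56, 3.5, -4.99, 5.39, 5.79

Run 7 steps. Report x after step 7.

x_post = 1.9395

step 1: x_pred=1.4804  r=-1.5604  x^+=1.1527  v^+=-1.7201  a^+=-0.2383
step 2: x_pred=-0.2614  r=4.5114  x^+=0.6860  v^+=0.8009  a^+=1.2892
step 3: x_pred=1.7028  r=-5.2628  x^+=0.5976  v^+=-1.3513  a^+=-0.4928
step 4: x_pred=-0.6062  r=4.1062  x^+=0.2561  v^+=0.7281  a^+=0.8976
step 5: x_pred=1.0970  r=-6.0870  x^+=-0.1812  v^+=-2.2240  a^+=-1.1635
step 6: x_pred=-2.2699  r=7.6599  x^+=-0.6613  v^+=1.4644  a^+=1.4301
step 7: x_pred=0.9160  r=4.8740  x^+=1.9395  v^+=5.5043  a^+=3.0804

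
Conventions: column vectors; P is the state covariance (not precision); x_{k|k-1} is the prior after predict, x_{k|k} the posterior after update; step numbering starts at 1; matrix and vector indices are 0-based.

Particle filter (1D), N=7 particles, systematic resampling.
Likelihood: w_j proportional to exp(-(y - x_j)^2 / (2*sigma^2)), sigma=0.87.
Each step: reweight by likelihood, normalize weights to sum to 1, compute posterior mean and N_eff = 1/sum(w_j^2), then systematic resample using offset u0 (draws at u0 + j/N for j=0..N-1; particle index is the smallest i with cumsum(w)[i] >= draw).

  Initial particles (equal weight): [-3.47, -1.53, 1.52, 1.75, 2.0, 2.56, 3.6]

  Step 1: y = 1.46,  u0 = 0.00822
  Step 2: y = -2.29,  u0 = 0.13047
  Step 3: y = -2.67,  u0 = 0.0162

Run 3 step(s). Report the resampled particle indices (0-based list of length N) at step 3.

resampled_idx = [0, 0, 1, 2, 3, 3, 4]

step 1: w=[0.0000, 0.0008, 0.3052, 0.2893, 0.2523, 0.1375, 0.0148]  mean=1.8790  Neff=3.8517  idx=[2, 2, 2, 3, 3, 4, 5]
step 2: w=[0.2713, 0.2713, 0.2713, 0.0823, 0.0823, 0.0208, 0.0007]  mean=1.5686  Neff=4.2593  idx=[0, 1, 1, 2, 2, 3, 5]
step 3: w=[0.1876, 0.1876, 0.1876, 0.1876, 0.1876, 0.0507, 0.0113]  mean=1.5371  Neff=5.5971  idx=[0, 0, 1, 2, 3, 3, 4]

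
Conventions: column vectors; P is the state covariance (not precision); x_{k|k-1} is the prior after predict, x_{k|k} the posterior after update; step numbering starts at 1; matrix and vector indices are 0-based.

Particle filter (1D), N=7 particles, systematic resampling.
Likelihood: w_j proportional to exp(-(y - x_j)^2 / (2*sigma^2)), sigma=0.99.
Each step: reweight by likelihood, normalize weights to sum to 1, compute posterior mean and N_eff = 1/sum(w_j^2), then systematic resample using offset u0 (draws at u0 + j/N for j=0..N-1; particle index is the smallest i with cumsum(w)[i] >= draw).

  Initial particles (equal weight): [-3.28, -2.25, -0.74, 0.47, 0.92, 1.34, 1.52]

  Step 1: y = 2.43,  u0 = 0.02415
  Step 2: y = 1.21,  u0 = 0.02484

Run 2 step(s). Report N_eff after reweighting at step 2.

step 1: w=[0.0000, 0.0000, 0.0036, 0.0849, 0.1882, 0.3286, 0.3948]  mean=1.2507  Neff=3.2633  idx=[3, 4, 5, 5, 5, 6, 6]
step 2: w=[0.1147, 0.1453, 0.1504, 0.1504, 0.1504, 0.1444, 0.1444]  mean=1.2312  Neff=6.9527  idx=[0, 1, 2, 3, 4, 5, 6]

N_eff = 6.9527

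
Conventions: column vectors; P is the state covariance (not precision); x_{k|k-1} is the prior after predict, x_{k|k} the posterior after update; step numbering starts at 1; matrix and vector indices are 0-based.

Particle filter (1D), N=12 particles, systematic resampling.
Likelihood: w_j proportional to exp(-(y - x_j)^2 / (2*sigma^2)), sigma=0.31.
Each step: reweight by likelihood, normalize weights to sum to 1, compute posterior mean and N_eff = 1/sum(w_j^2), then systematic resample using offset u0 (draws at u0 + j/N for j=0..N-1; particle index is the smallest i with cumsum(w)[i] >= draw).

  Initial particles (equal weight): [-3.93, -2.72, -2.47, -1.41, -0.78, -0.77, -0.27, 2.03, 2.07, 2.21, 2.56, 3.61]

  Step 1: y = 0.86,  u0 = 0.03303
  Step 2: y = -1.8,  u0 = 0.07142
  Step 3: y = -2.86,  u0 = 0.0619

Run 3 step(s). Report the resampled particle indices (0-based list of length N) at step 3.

step 1: w=[0.0000, 0.0000, 0.0000, 0.0000, 0.0003, 0.0004, 0.4861, 0.3012, 0.1835, 0.0284, 0.0001, 0.0000]  mean=0.9226  Neff=2.7665  idx=[6, 6, 6, 6, 6, 6, 7, 7, 7, 7, 8, 8]
step 2: w=[0.1667, 0.1667, 0.1667, 0.1667, 0.1667, 0.1667, 0.0000, 0.0000, 0.0000, 0.0000, 0.0000, 0.0000]  mean=-0.2700  Neff=6.0000  idx=[0, 0, 1, 1, 2, 2, 3, 3, 4, 4, 5, 5]
step 3: w=[0.0833, 0.0833, 0.0833, 0.0833, 0.0833, 0.0833, 0.0833, 0.0833, 0.0833, 0.0833, 0.0833, 0.0833]  mean=-0.2700  Neff=12.0000  idx=[0, 1, 2, 3, 4, 5, 6, 7, 8, 9, 10, 11]

resampled_idx = [0, 1, 2, 3, 4, 5, 6, 7, 8, 9, 10, 11]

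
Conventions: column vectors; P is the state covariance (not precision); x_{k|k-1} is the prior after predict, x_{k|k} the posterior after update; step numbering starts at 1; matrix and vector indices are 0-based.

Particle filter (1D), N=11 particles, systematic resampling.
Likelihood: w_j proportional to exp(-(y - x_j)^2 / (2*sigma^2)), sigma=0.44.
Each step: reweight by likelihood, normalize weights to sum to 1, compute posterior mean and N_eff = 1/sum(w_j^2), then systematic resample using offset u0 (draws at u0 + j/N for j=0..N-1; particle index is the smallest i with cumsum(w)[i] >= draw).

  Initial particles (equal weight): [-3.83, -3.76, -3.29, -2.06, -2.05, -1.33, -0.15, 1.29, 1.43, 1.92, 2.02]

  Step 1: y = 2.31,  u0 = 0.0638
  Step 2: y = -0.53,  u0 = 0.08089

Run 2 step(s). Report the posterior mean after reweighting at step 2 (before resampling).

step 1: w=[0.0000, 0.0000, 0.0000, 0.0000, 0.0000, 0.0000, 0.0000, 0.0404, 0.0804, 0.4011, 0.4781]  mean=1.9029  Neff=2.5156  idx=[8, 9, 9, 9, 9, 9, 10, 10, 10, 10, 10]
step 2: w=[0.9765, 0.0037, 0.0037, 0.0037, 0.0037, 0.0037, 0.0010, 0.0010, 0.0010, 0.0010, 0.0010]  mean=1.4420  Neff=1.0486  idx=[0, 0, 0, 0, 0, 0, 0, 0, 0, 0, 4]

post_mean = 1.4420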